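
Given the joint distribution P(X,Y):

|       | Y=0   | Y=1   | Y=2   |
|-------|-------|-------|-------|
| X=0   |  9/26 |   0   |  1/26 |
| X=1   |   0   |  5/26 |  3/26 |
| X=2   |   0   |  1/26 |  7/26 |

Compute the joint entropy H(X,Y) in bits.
2.2179 bits

H(X,Y) = -Σ_{x,y} P(x,y) log₂ P(x,y). Per-cell terms -P(x,y)·log₂P(x,y):
  X=0: 0.52979, 0.00000, 0.18079
  X=1: 0.00000, 0.45741, 0.35948
  X=2: 0.00000, 0.18079, 0.50968
  (cells with P = 0 contribute 0)
Sum of the 9 terms: H(X,Y) = 2.2179 bits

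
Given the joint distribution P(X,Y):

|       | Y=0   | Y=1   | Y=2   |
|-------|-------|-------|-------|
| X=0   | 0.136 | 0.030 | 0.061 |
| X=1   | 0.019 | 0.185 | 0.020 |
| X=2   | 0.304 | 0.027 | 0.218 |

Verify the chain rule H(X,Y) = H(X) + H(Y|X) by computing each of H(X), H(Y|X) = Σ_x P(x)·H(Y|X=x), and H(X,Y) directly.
H(X) = 1.4440 bits, H(Y|X) = 1.1592 bits, H(X,Y) = 2.6032 bits

Marginal of X (row sums):
  P(X=0) = 0.136 + 0.030 + 0.061 = 0.227
  P(X=1) = 0.019 + 0.185 + 0.020 = 0.224
  P(X=2) = 0.304 + 0.027 + 0.218 = 0.549
H(X) = -[0.227·log₂(0.227) + 0.224·log₂(0.224) + 0.549·log₂(0.549)]
  = 0.485607 + 0.483488 + 0.474952 = 1.4440 bits

H(Y|X) = Σ_x P(x)·H(Y|X=x):
  X=0: P(X=0) = 0.227, P(Y|X=0) = (136/227, 30/227, 61/227) → H(Y|X=0) = 1.338105
  X=1: P(X=1) = 0.224, P(Y|X=1) = (19/224, 185/224, 5/56) → H(Y|X=1) = 0.841039
  X=2: P(X=2) = 0.549, P(Y|X=2) = (304/549, 3/61, 218/549) → H(Y|X=2) = 1.215023
H(Y|X) = 0.227·1.338105 + 0.224·0.841039 + 0.549·1.215023 = 1.1592 bits

H(X,Y) = -Σ_{x,y} P(x,y) log₂ P(x,y). Per-cell terms -P(x,y)·log₂P(x,y):
  X=0: 0.391452, 0.151767, 0.246138
  X=1: 0.108639, 0.450365, 0.112877
  X=2: 0.522228, 0.140694, 0.479077
Sum of the 9 terms: H(X,Y) = 2.6032 bits

Chain rule check:
  H(X) + H(Y|X) = 1.4440 + 1.1592 = 2.6032 bits
  H(X,Y) = 2.6032 bits
✓ Chain rule verified.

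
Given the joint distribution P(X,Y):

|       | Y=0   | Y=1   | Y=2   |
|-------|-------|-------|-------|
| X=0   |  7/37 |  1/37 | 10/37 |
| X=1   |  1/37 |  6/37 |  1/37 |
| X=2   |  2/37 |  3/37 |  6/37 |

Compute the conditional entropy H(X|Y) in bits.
1.2238 bits

H(X|Y) = H(X,Y) - H(Y)

H(X,Y) = -Σ_{x,y} P(x,y) log₂ P(x,y). Per-cell terms -P(x,y)·log₂P(x,y):
  X=0: 0.45445, 0.14080, 0.51014
  X=1: 0.14080, 0.42559, 0.14080
  X=2: 0.22754, 0.29388, 0.42559
Sum of the 9 terms: H(X,Y) = 2.7596 bits

Marginal of Y (column sums):
  P(Y=0) = 7/37 + 1/37 + 2/37 = 10/37
  P(Y=1) = 1/37 + 6/37 + 3/37 = 10/37
  P(Y=2) = 10/37 + 1/37 + 6/37 = 17/37
H(Y) = -[(10/37)·log₂(10/37) + (10/37)·log₂(10/37) + (17/37)·log₂(17/37)]
  = 0.51014 + 0.51014 + 0.51551 = 1.5358 bits

H(X|Y) = H(X,Y) - H(Y) = 2.7596 - 1.5358 = 1.2238 bits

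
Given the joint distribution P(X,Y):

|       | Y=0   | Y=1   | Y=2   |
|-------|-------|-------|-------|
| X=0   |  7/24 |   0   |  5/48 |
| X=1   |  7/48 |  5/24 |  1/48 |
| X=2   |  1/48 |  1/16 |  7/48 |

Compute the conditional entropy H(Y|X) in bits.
1.0757 bits

H(Y|X) = H(X,Y) - H(X)

H(X,Y) = -Σ_{x,y} P(x,y) log₂ P(x,y). Per-cell terms -P(x,y)·log₂P(x,y):
  X=0: 0.51847, 0.00000, 0.33990
  X=1: 0.40507, 0.47147, 0.11635
  X=2: 0.11635, 0.25000, 0.40507
  (cells with P = 0 contribute 0)
Sum of the 9 terms: H(X,Y) = 2.6227 bits

Marginal of X (row sums):
  P(X=0) = 7/24 + 0 + 5/48 = 19/48
  P(X=1) = 7/48 + 5/24 + 1/48 = 3/8
  P(X=2) = 1/48 + 1/16 + 7/48 = 11/48
H(X) = -[(19/48)·log₂(19/48) + (3/8)·log₂(3/8) + (11/48)·log₂(11/48)]
  = 0.52924 + 0.53064 + 0.48710 = 1.5470 bits

H(Y|X) = H(X,Y) - H(X) = 2.6227 - 1.5470 = 1.0757 bits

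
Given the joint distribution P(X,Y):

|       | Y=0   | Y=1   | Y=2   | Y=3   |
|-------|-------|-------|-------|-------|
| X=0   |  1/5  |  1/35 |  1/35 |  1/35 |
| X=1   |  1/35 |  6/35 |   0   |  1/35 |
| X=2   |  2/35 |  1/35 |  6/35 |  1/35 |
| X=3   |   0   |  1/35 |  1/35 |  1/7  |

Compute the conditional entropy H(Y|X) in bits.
1.3088 bits

H(Y|X) = H(X,Y) - H(X)

H(X,Y) = -Σ_{x,y} P(x,y) log₂ P(x,y). Per-cell terms -P(x,y)·log₂P(x,y):
  X=0: 0.46439, 0.14655, 0.14655, 0.14655
  X=1: 0.14655, 0.43617, 0.00000, 0.14655
  X=2: 0.23596, 0.14655, 0.43617, 0.14655
  X=3: 0.00000, 0.14655, 0.14655, 0.40105
  (cells with P = 0 contribute 0)
Sum of the 16 terms: H(X,Y) = 3.2927 bits

Marginal of X (row sums):
  P(X=0) = 1/5 + 1/35 + 1/35 + 1/35 = 2/7
  P(X=1) = 1/35 + 6/35 + 0 + 1/35 = 8/35
  P(X=2) = 2/35 + 1/35 + 6/35 + 1/35 = 2/7
  P(X=3) = 0 + 1/35 + 1/35 + 1/7 = 1/5
H(X) = -[(2/7)·log₂(2/7) + (8/35)·log₂(8/35) + (2/7)·log₂(2/7) + (1/5)·log₂(1/5)]
  = 0.51639 + 0.48669 + 0.51639 + 0.46439 = 1.9839 bits

H(Y|X) = H(X,Y) - H(X) = 3.2927 - 1.9839 = 1.3088 bits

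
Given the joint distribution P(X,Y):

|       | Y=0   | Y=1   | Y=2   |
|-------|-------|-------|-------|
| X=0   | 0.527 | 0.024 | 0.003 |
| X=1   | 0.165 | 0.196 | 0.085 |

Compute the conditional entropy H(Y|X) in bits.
0.8417 bits

H(Y|X) = H(X,Y) - H(X)

H(X,Y) = -Σ_{x,y} P(x,y) log₂ P(x,y). Per-cell terms -P(x,y)·log₂P(x,y):
  X=0: 0.48701, 0.12914, 0.02514
  X=1: 0.42891, 0.46081, 0.30229
Sum of the 6 terms: H(X,Y) = 1.8333 bits

Marginal of X (row sums):
  P(X=0) = 0.527 + 0.024 + 0.003 = 0.554
  P(X=1) = 0.165 + 0.196 + 0.085 = 0.446
H(X) = -[0.554·log₂(0.554) + 0.446·log₂(0.446)]
  = 0.47203 + 0.51954 = 0.9916 bits

H(Y|X) = H(X,Y) - H(X) = 1.8333 - 0.9916 = 0.8417 bits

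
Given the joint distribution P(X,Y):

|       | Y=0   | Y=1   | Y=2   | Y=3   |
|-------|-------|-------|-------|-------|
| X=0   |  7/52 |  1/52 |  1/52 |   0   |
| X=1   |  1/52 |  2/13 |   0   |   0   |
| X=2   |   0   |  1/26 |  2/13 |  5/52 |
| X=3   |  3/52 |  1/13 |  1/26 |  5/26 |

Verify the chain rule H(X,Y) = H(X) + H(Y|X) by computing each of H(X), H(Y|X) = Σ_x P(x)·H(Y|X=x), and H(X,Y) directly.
H(X) = 1.9240 bits, H(Y|X) = 1.2911 bits, H(X,Y) = 3.2151 bits

Marginal of X (row sums):
  P(X=0) = 7/52 + 1/52 + 1/52 + 0 = 9/52
  P(X=1) = 1/52 + 2/13 + 0 + 0 = 9/52
  P(X=2) = 0 + 1/26 + 2/13 + 5/52 = 15/52
  P(X=3) = 3/52 + 1/13 + 1/26 + 5/26 = 19/52
H(X) = -[(9/52)·log₂(9/52) + (9/52)·log₂(9/52) + (15/52)·log₂(15/52) + (19/52)·log₂(19/52)]
  = 0.43797 + 0.43797 + 0.51737 + 0.53073 = 1.9240 bits

H(Y|X) = Σ_x P(x)·H(Y|X=x):
  X=0: P(X=0) = 9/52, P(Y|X=0) = (7/9, 1/9, 1/9, 0) → H(Y|X=0) = 0.98643
  X=1: P(X=1) = 9/52, P(Y|X=1) = (1/9, 8/9, 0, 0) → H(Y|X=1) = 0.50326
  X=2: P(X=2) = 15/52, P(Y|X=2) = (0, 2/15, 8/15, 1/3) → H(Y|X=2) = 1.39958
  X=3: P(X=3) = 19/52, P(Y|X=3) = (3/19, 4/19, 2/19, 10/19) → H(Y|X=3) = 1.72297
H(Y|X) = (9/52)·0.98643 + (9/52)·0.50326 + (15/52)·1.39958 + (19/52)·1.72297 = 1.2911 bits

H(X,Y) = -Σ_{x,y} P(x,y) log₂ P(x,y). Per-cell terms -P(x,y)·log₂P(x,y):
  X=0: 0.38945, 0.10962, 0.10962, 0.00000
  X=1: 0.10962, 0.41545, 0.00000, 0.00000
  X=2: 0.00000, 0.18079, 0.41545, 0.32486
  X=3: 0.23743, 0.28465, 0.18079, 0.45741
  (cells with P = 0 contribute 0)
Sum of the 16 terms: H(X,Y) = 3.2151 bits

Chain rule check:
  H(X) + H(Y|X) = 1.9240 + 1.2911 = 3.2151 bits
  H(X,Y) = 3.2151 bits
✓ Chain rule verified.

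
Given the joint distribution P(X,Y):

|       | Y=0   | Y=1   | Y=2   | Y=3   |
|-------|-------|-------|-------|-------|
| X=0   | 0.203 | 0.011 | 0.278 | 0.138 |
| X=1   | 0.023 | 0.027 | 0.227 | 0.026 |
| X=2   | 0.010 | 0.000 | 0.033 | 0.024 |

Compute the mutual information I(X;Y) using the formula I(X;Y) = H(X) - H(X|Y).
0.1159 bits

I(X;Y) = H(X) - H(X|Y)

Marginal of X (row sums):
  P(X=0) = 0.203 + 0.011 + 0.278 + 0.138 = 0.630
  P(X=1) = 0.023 + 0.027 + 0.227 + 0.026 = 0.303
  P(X=2) = 0.010 + 0.000 + 0.033 + 0.024 = 0.067
H(X) = -[0.630·log₂(0.630) + 0.303·log₂(0.303) + 0.067·log₂(0.067)]
  = 0.4199 + 0.5220 + 0.2613 = 1.2032 bits

Marginal of Y (column sums):
  P(Y=0) = 0.203 + 0.023 + 0.010 = 0.236
  P(Y=1) = 0.011 + 0.027 + 0.000 = 0.038
  P(Y=2) = 0.278 + 0.227 + 0.033 = 0.538
  P(Y=3) = 0.138 + 0.026 + 0.024 = 0.188
H(X|Y) = Σ_y P(y)·H(X|Y=y):
  Y=0: P(Y=0) = 0.236, P(X|Y=0) = (203/236, 23/236, 5/118) → H(X|Y=0) = 0.7075
  Y=1: P(Y=1) = 0.038, P(X|Y=1) = (11/38, 27/38, 0) → H(X|Y=1) = 0.8680
  Y=2: P(Y=2) = 0.538, P(X|Y=2) = (139/269, 227/538, 33/538) → H(X|Y=2) = 1.2645
  Y=3: P(Y=3) = 0.188, P(X|Y=3) = (69/94, 13/94, 6/47) → H(X|Y=3) = 1.1013
H(X|Y) = 0.236·0.7075 + 0.038·0.8680 + 0.538·1.2645 + 0.188·1.1013 = 1.0873 bits

I(X;Y) = H(X) - H(X|Y) = 1.2032 - 1.0873 = 0.1159 bits

Cross-check via I(X;Y) = H(X) + H(Y) - H(X,Y): computing H(Y) from the column sums and H(X,Y) from the 12 cells in the same way gives H(Y) = 1.6053 bits and H(X,Y) = 2.6926 bits, so
I(X;Y) = 1.2032 + 1.6053 - 2.6926 = 0.1159 bits ✓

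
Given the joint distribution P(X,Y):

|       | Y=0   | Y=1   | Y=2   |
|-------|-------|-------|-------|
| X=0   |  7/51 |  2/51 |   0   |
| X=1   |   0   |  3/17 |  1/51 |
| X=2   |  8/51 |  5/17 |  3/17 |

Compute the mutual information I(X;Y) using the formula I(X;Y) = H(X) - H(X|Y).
0.2907 bits

I(X;Y) = H(X) - H(X|Y)

Marginal of X (row sums):
  P(X=0) = 7/51 + 2/51 + 0 = 3/17
  P(X=1) = 0 + 3/17 + 1/51 = 10/51
  P(X=2) = 8/51 + 5/17 + 3/17 = 32/51
H(X) = -[(3/17)·log₂(3/17) + (10/51)·log₂(10/51) + (32/51)·log₂(32/51)]
  = 0.44162 + 0.46088 + 0.42191 = 1.3244 bits

Marginal of Y (column sums):
  P(Y=0) = 7/51 + 0 + 8/51 = 5/17
  P(Y=1) = 2/51 + 3/17 + 5/17 = 26/51
  P(Y=2) = 0 + 1/51 + 3/17 = 10/51
H(X|Y) = Σ_y P(y)·H(X|Y=y):
  Y=0: P(Y=0) = 5/17, P(X|Y=0) = (7/15, 0, 8/15) → H(X|Y=0) = 0.99679
  Y=1: P(Y=1) = 26/51, P(X|Y=1) = (1/13, 9/26, 15/26) → H(X|Y=1) = 1.27226
  Y=2: P(Y=2) = 10/51, P(X|Y=2) = (0, 1/10, 9/10) → H(X|Y=2) = 0.46900
H(X|Y) = (5/17)·0.99679 + (26/51)·1.27226 + (10/51)·0.46900 = 1.0337 bits

I(X;Y) = H(X) - H(X|Y) = 1.3244 - 1.0337 = 0.2907 bits

Cross-check via I(X;Y) = H(X) + H(Y) - H(X,Y): computing H(Y) from the column sums and H(X,Y) from the 9 cells in the same way gives H(Y) = 1.4757 bits and H(X,Y) = 2.5094 bits, so
I(X;Y) = 1.3244 + 1.4757 - 2.5094 = 0.2907 bits ✓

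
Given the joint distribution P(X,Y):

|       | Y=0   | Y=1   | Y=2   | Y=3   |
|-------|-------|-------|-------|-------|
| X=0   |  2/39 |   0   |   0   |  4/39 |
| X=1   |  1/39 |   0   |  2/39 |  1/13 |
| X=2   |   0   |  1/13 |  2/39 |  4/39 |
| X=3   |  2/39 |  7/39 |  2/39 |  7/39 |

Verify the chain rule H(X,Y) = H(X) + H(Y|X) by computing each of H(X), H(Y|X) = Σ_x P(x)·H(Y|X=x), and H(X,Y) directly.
H(X) = 1.8339 bits, H(Y|X) = 1.5332 bits, H(X,Y) = 3.3671 bits

Marginal of X (row sums):
  P(X=0) = 2/39 + 0 + 0 + 4/39 = 2/13
  P(X=1) = 1/39 + 0 + 2/39 + 1/13 = 2/13
  P(X=2) = 0 + 1/13 + 2/39 + 4/39 = 3/13
  P(X=3) = 2/39 + 7/39 + 2/39 + 7/39 = 6/13
H(X) = -[(2/13)·log₂(2/13) + (2/13)·log₂(2/13) + (3/13)·log₂(3/13) + (6/13)·log₂(6/13)]
  = 0.41545 + 0.41545 + 0.48819 + 0.51484 = 1.8339 bits

H(Y|X) = Σ_x P(x)·H(Y|X=x):
  X=0: P(X=0) = 2/13, P(Y|X=0) = (1/3, 0, 0, 2/3) → H(Y|X=0) = 0.91830
  X=1: P(X=1) = 2/13, P(Y|X=1) = (1/6, 0, 1/3, 1/2) → H(Y|X=1) = 1.45915
  X=2: P(X=2) = 3/13, P(Y|X=2) = (0, 1/3, 2/9, 4/9) → H(Y|X=2) = 1.53049
  X=3: P(X=3) = 6/13, P(Y|X=3) = (1/9, 7/18, 1/9, 7/18) → H(Y|X=3) = 1.76420
H(Y|X) = (2/13)·0.91830 + (2/13)·1.45915 + (3/13)·1.53049 + (6/13)·1.76420 = 1.5332 bits

H(X,Y) = -Σ_{x,y} P(x,y) log₂ P(x,y). Per-cell terms -P(x,y)·log₂P(x,y):
  X=0: 0.21976, 0.00000, 0.00000, 0.33696
  X=1: 0.13552, 0.00000, 0.21976, 0.28465
  X=2: 0.00000, 0.28465, 0.21976, 0.33696
  X=3: 0.21976, 0.44478, 0.21976, 0.44478
  (cells with P = 0 contribute 0)
Sum of the 16 terms: H(X,Y) = 3.3671 bits

Chain rule check:
  H(X) + H(Y|X) = 1.8339 + 1.5332 = 3.3671 bits
  H(X,Y) = 3.3671 bits
✓ Chain rule verified.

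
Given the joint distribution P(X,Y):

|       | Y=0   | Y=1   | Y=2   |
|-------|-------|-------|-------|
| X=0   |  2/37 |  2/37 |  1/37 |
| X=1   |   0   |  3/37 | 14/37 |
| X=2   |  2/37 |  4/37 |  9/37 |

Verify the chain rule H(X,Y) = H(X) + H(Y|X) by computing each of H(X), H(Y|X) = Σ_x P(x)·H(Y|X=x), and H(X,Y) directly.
H(X) = 1.4338 bits, H(Y|X) = 1.0571 bits, H(X,Y) = 2.4909 bits

Marginal of X (row sums):
  P(X=0) = 2/37 + 2/37 + 1/37 = 5/37
  P(X=1) = 0 + 3/37 + 14/37 = 17/37
  P(X=2) = 2/37 + 4/37 + 9/37 = 15/37
H(X) = -[(5/37)·log₂(5/37) + (17/37)·log₂(17/37) + (15/37)·log₂(15/37)]
  = 0.39021 + 0.51551 + 0.52807 = 1.4338 bits

H(Y|X) = Σ_x P(x)·H(Y|X=x):
  X=0: P(X=0) = 5/37, P(Y|X=0) = (2/5, 2/5, 1/5) → H(Y|X=0) = 1.52193
  X=1: P(X=1) = 17/37, P(Y|X=1) = (0, 3/17, 14/17) → H(Y|X=1) = 0.67229
  X=2: P(X=2) = 15/37, P(Y|X=2) = (2/15, 4/15, 3/5) → H(Y|X=2) = 1.33827
H(Y|X) = (5/37)·1.52193 + (17/37)·0.67229 + (15/37)·1.33827 = 1.0571 bits

H(X,Y) = -Σ_{x,y} P(x,y) log₂ P(x,y). Per-cell terms -P(x,y)·log₂P(x,y):
  X=0: 0.22754, 0.22754, 0.14080
  X=1: 0.00000, 0.29388, 0.53052
  X=2: 0.22754, 0.34697, 0.49610
  (cells with P = 0 contribute 0)
Sum of the 9 terms: H(X,Y) = 2.4909 bits

Chain rule check:
  H(X) + H(Y|X) = 1.4338 + 1.0571 = 2.4909 bits
  H(X,Y) = 2.4909 bits
✓ Chain rule verified.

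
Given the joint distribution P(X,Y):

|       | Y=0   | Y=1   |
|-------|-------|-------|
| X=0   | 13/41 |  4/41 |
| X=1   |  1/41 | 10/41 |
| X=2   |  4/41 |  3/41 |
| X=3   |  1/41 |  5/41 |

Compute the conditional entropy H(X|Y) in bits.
1.5885 bits

H(X|Y) = H(X,Y) - H(Y)

H(X,Y) = -Σ_{x,y} P(x,y) log₂ P(x,y). Per-cell terms -P(x,y)·log₂P(x,y):
  X=0: 0.52543, 0.32757
  X=1: 0.13067, 0.49649
  X=2: 0.32757, 0.27604
  X=3: 0.13067, 0.37020
Sum of the 8 terms: H(X,Y) = 2.5846 bits

Marginal of Y (column sums):
  P(Y=0) = 13/41 + 1/41 + 4/41 + 1/41 = 19/41
  P(Y=1) = 4/41 + 10/41 + 3/41 + 5/41 = 22/41
H(Y) = -[(19/41)·log₂(19/41) + (22/41)·log₂(22/41)]
  = 0.51422 + 0.48192 = 0.9961 bits

H(X|Y) = H(X,Y) - H(Y) = 2.5846 - 0.9961 = 1.5885 bits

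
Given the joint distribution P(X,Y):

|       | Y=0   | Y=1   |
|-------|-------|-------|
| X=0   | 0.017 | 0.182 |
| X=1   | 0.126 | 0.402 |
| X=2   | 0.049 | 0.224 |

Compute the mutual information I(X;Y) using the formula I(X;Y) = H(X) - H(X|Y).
0.0179 bits

I(X;Y) = H(X) - H(X|Y)

Marginal of X (row sums):
  P(X=0) = 0.017 + 0.182 = 0.199
  P(X=1) = 0.126 + 0.402 = 0.528
  P(X=2) = 0.049 + 0.224 = 0.273
H(X) = -[0.199·log₂(0.199) + 0.528·log₂(0.528) + 0.273·log₂(0.273)]
  = 0.46350 + 0.48649 + 0.51134 = 1.46133 bits

Marginal of Y (column sums):
  P(Y=0) = 0.017 + 0.126 + 0.049 = 0.192
  P(Y=1) = 0.182 + 0.402 + 0.224 = 0.808
H(X|Y) = Σ_y P(y)·H(X|Y=y):
  Y=0: P(Y=0) = 0.192, P(X|Y=0) = (17/192, 21/32, 49/192) → H(X|Y=0) = 1.21129
  Y=1: P(Y=1) = 0.808, P(X|Y=1) = (91/404, 201/404, 28/101) → H(X|Y=1) = 1.49857
H(X|Y) = 0.192·1.21129 + 0.808·1.49857 = 1.44341 bits

I(X;Y) = H(X) - H(X|Y) = 1.46133 - 1.44341 = 0.0179 bits

Cross-check via I(X;Y) = H(X) + H(Y) - H(X,Y): computing H(Y) from the column sums and H(X,Y) from the 6 cells in the same way gives H(Y) = 0.70564 bits and H(X,Y) = 2.14905 bits, so
I(X;Y) = 1.46133 + 0.70564 - 2.14905 = 0.0179 bits ✓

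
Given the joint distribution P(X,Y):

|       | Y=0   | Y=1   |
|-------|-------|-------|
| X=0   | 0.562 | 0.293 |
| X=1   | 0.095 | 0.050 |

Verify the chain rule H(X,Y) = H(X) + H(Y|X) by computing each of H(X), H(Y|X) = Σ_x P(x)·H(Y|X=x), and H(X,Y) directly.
H(X) = 0.5972 bits, H(Y|X) = 0.9277 bits, H(X,Y) = 1.5248 bits

Marginal of X (row sums):
  P(X=0) = 0.562 + 0.293 = 0.855
  P(X=1) = 0.095 + 0.050 = 0.145
H(X) = -[0.855·log₂(0.855) + 0.145·log₂(0.145)]
  = 0.1932 + 0.4040 = 0.5972 bits

H(Y|X) = Σ_x P(x)·H(Y|X=x):
  X=0: P(X=0) = 0.855, P(Y|X=0) = (562/855, 293/855) → H(Y|X=0) = 0.9274
  X=1: P(X=1) = 0.145, P(Y|X=1) = (19/29, 10/29) → H(Y|X=1) = 0.9294
H(Y|X) = 0.855·0.9274 + 0.145·0.9294 = 0.9277 bits

H(X,Y) = -Σ_{x,y} P(x,y) log₂ P(x,y). Per-cell terms -P(x,y)·log₂P(x,y):
  X=0: 0.4672, 0.5189
  X=1: 0.3226, 0.2161
Sum of the 4 terms: H(X,Y) = 1.5248 bits

Chain rule check:
  H(X) + H(Y|X) = 0.5972 + 0.9277 = 1.5249 bits
  H(X,Y) = 1.5248 bits
✓ Chain rule verified (Δ = 0.0001 is 4-dp rounding noise: each of the three values was rounded independently).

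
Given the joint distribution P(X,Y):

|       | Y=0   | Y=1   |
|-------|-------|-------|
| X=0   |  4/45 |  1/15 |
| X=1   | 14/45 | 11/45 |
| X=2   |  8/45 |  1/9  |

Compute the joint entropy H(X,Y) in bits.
2.3869 bits

H(X,Y) = -Σ_{x,y} P(x,y) log₂ P(x,y). Per-cell terms -P(x,y)·log₂P(x,y):
  X=0: 0.31039, 0.26046
  X=1: 0.52407, 0.49681
  X=2: 0.44300, 0.35221
Sum of the 6 terms: H(X,Y) = 2.3869 bits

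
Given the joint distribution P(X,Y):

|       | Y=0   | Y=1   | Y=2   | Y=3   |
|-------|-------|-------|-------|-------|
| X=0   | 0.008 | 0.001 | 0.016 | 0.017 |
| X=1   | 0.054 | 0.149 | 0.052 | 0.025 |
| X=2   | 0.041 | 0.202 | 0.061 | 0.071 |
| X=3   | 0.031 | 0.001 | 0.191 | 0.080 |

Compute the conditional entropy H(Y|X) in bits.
1.5788 bits

H(Y|X) = H(X,Y) - H(X)

H(X,Y) = -Σ_{x,y} P(x,y) log₂ P(x,y). Per-cell terms -P(x,y)·log₂P(x,y):
  X=0: 0.05573, 0.00997, 0.09545, 0.09993
  X=1: 0.22739, 0.40925, 0.22180, 0.13305
  X=2: 0.18894, 0.46613, 0.24614, 0.27094
  X=3: 0.15536, 0.00997, 0.45618, 0.29151
Sum of the 16 terms: H(X,Y) = 3.3377 bits

Marginal of X (row sums):
  P(X=0) = 0.008 + 0.001 + 0.016 + 0.017 = 0.042
  P(X=1) = 0.054 + 0.149 + 0.052 + 0.025 = 0.280
  P(X=2) = 0.041 + 0.202 + 0.061 + 0.071 = 0.375
  P(X=3) = 0.031 + 0.001 + 0.191 + 0.080 = 0.303
H(X) = -[0.042·log₂(0.042) + 0.280·log₂(0.280) + 0.375·log₂(0.375) + 0.303·log₂(0.303)]
  = 0.19209 + 0.51422 + 0.53064 + 0.52195 = 1.7589 bits

H(Y|X) = H(X,Y) - H(X) = 3.3377 - 1.7589 = 1.5788 bits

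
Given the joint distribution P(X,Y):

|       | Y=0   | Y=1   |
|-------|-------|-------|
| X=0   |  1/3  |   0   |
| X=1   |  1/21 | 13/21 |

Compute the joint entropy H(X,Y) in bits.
1.1658 bits

H(X,Y) = -Σ_{x,y} P(x,y) log₂ P(x,y). Per-cell terms -P(x,y)·log₂P(x,y):
  X=0: 0.5283, 0.0000
  X=1: 0.2092, 0.4283
  (cells with P = 0 contribute 0)
Sum of the 4 terms: H(X,Y) = 1.1658 bits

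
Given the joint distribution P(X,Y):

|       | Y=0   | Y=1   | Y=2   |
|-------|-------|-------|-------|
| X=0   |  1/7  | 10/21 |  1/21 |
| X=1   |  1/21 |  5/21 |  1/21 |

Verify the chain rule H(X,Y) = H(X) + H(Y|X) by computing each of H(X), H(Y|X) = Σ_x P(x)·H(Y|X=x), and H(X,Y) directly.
H(X) = 0.9183 bits, H(Y|X) = 1.1129 bits, H(X,Y) = 2.0312 bits

Marginal of X (row sums):
  P(X=0) = 1/7 + 10/21 + 1/21 = 2/3
  P(X=1) = 1/21 + 5/21 + 1/21 = 1/3
H(X) = -[(2/3)·log₂(2/3) + (1/3)·log₂(1/3)]
  = 0.38998 + 0.52832 = 0.9183 bits

H(Y|X) = Σ_x P(x)·H(Y|X=x):
  X=0: P(X=0) = 2/3, P(Y|X=0) = (3/14, 5/7, 1/14) → H(Y|X=0) = 1.09491
  X=1: P(X=1) = 1/3, P(Y|X=1) = (1/7, 5/7, 1/7) → H(Y|X=1) = 1.14883
H(Y|X) = (2/3)·1.09491 + (1/3)·1.14883 = 1.1129 bits

H(X,Y) = -Σ_{x,y} P(x,y) log₂ P(x,y). Per-cell terms -P(x,y)·log₂P(x,y):
  X=0: 0.40105, 0.50971, 0.20916
  X=1: 0.20916, 0.49295, 0.20916
Sum of the 6 terms: H(X,Y) = 2.0312 bits

Chain rule check:
  H(X) + H(Y|X) = 0.9183 + 1.1129 = 2.0312 bits
  H(X,Y) = 2.0312 bits
✓ Chain rule verified.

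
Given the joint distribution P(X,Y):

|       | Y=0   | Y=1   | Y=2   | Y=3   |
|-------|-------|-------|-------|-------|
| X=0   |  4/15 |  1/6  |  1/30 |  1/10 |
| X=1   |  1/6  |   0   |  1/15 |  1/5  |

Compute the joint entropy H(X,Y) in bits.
2.5908 bits

H(X,Y) = -Σ_{x,y} P(x,y) log₂ P(x,y). Per-cell terms -P(x,y)·log₂P(x,y):
  X=0: 0.5085, 0.4308, 0.1636, 0.3322
  X=1: 0.4308, 0.0000, 0.2605, 0.4644
  (cells with P = 0 contribute 0)
Sum of the 8 terms: H(X,Y) = 2.5908 bits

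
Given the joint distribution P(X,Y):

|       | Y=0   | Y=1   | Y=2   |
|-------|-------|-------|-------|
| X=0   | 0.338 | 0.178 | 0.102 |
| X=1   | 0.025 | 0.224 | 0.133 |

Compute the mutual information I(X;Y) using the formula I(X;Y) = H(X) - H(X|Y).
0.1979 bits

I(X;Y) = H(X) - H(X|Y)

Marginal of X (row sums):
  P(X=0) = 0.338 + 0.178 + 0.102 = 0.618
  P(X=1) = 0.025 + 0.224 + 0.133 = 0.382
H(X) = -[0.618·log₂(0.618) + 0.382·log₂(0.382)]
  = 0.42909 + 0.53035 = 0.9594 bits

Marginal of Y (column sums):
  P(Y=0) = 0.338 + 0.025 = 0.363
  P(Y=1) = 0.178 + 0.224 = 0.402
  P(Y=2) = 0.102 + 0.133 = 0.235
H(X|Y) = Σ_y P(y)·H(X|Y=y):
  Y=0: P(Y=0) = 0.363, P(X|Y=0) = (338/363, 25/363) → H(X|Y=0) = 0.36169
  Y=1: P(Y=1) = 0.402, P(X|Y=1) = (89/201, 112/201) → H(X|Y=1) = 0.99053
  Y=2: P(Y=2) = 0.235, P(X|Y=2) = (102/235, 133/235) → H(X|Y=2) = 0.98741
H(X|Y) = 0.363·0.36169 + 0.402·0.99053 + 0.235·0.98741 = 0.7615 bits

I(X;Y) = H(X) - H(X|Y) = 0.9594 - 0.7615 = 0.1979 bits

Cross-check via I(X;Y) = H(X) + H(Y) - H(X,Y): computing H(Y) from the column sums and H(X,Y) from the 6 cells in the same way gives H(Y) = 1.5502 bits and H(X,Y) = 2.3117 bits, so
I(X;Y) = 0.9594 + 1.5502 - 2.3117 = 0.1979 bits ✓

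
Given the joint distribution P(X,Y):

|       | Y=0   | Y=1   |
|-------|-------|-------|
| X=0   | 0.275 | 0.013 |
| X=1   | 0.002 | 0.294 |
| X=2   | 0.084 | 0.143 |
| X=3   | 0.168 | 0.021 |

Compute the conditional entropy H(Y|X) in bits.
0.4046 bits

H(Y|X) = H(X,Y) - H(X)

H(X,Y) = -Σ_{x,y} P(x,y) log₂ P(x,y). Per-cell terms -P(x,y)·log₂P(x,y):
  X=0: 0.51219, 0.08145
  X=1: 0.01793, 0.51924
  X=2: 0.30017, 0.40125
  X=3: 0.43234, 0.11704
Sum of the 8 terms: H(X,Y) = 2.3816 bits

Marginal of X (row sums):
  P(X=0) = 0.275 + 0.013 = 0.288
  P(X=1) = 0.002 + 0.294 = 0.296
  P(X=2) = 0.084 + 0.143 = 0.227
  P(X=3) = 0.168 + 0.021 = 0.189
H(X) = -[0.288·log₂(0.288) + 0.296·log₂(0.296) + 0.227·log₂(0.227) + 0.189·log₂(0.189)]
  = 0.51721 + 0.51987 + 0.48561 + 0.45427 = 1.9770 bits

H(Y|X) = H(X,Y) - H(X) = 2.3816 - 1.9770 = 0.4046 bits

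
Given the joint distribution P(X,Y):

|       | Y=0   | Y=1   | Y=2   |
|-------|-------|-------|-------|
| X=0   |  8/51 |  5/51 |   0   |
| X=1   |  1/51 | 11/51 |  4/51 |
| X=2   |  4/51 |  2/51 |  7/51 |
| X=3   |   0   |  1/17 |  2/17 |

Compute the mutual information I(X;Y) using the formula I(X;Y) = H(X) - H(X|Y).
0.4373 bits

I(X;Y) = H(X) - H(X|Y)

Marginal of X (row sums):
  P(X=0) = 8/51 + 5/51 + 0 = 13/51
  P(X=1) = 1/51 + 11/51 + 4/51 = 16/51
  P(X=2) = 4/51 + 2/51 + 7/51 = 13/51
  P(X=3) = 0 + 1/17 + 2/17 = 3/17
H(X) = -[(13/51)·log₂(13/51) + (16/51)·log₂(16/51) + (13/51)·log₂(13/51) + (3/17)·log₂(3/17)]
  = 0.50266 + 0.52468 + 0.50266 + 0.44162 = 1.9716 bits

Marginal of Y (column sums):
  P(Y=0) = 8/51 + 1/51 + 4/51 + 0 = 13/51
  P(Y=1) = 5/51 + 11/51 + 2/51 + 1/17 = 7/17
  P(Y=2) = 0 + 4/51 + 7/51 + 2/17 = 1/3
H(X|Y) = Σ_y P(y)·H(X|Y=y):
  Y=0: P(Y=0) = 13/51, P(X|Y=0) = (8/13, 1/13, 4/13, 0) → H(X|Y=0) = 1.23890
  Y=1: P(Y=1) = 7/17, P(X|Y=1) = (5/21, 11/21, 2/21, 1/7) → H(X|Y=1) = 1.70573
  Y=2: P(Y=2) = 1/3, P(X|Y=2) = (0, 4/17, 7/17, 6/17) → H(X|Y=2) = 1.54857
H(X|Y) = (13/51)·1.23890 + (7/17)·1.70573 + (1/3)·1.54857 = 1.5343 bits

I(X;Y) = H(X) - H(X|Y) = 1.9716 - 1.5343 = 0.4373 bits

Cross-check via I(X;Y) = H(X) + H(Y) - H(X,Y): computing H(Y) from the column sums and H(X,Y) from the 12 cells in the same way gives H(Y) = 1.5581 bits and H(X,Y) = 3.0924 bits, so
I(X;Y) = 1.9716 + 1.5581 - 3.0924 = 0.4373 bits ✓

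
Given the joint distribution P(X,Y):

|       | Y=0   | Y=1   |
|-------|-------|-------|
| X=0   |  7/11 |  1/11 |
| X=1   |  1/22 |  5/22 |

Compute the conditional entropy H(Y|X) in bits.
0.5726 bits

H(Y|X) = H(X,Y) - H(X)

H(X,Y) = -Σ_{x,y} P(x,y) log₂ P(x,y). Per-cell terms -P(x,y)·log₂P(x,y):
  X=0: 0.41496, 0.31449
  X=1: 0.20270, 0.48580
Sum of the 4 terms: H(X,Y) = 1.41795 bits

Marginal of X (row sums):
  P(X=0) = 7/11 + 1/11 = 8/11
  P(X=1) = 1/22 + 5/22 = 3/11
H(X) = -[(8/11)·log₂(8/11) + (3/11)·log₂(3/11)]
  = 0.33413 + 0.51122 = 0.84535 bits

H(Y|X) = H(X,Y) - H(X) = 1.41795 - 0.84535 = 0.5726 bits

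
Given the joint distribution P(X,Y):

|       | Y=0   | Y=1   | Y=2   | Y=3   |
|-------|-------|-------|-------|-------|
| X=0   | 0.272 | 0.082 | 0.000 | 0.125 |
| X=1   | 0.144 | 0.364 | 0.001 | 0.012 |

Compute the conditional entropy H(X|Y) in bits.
0.7529 bits

H(X|Y) = H(X,Y) - H(Y)

H(X,Y) = -Σ_{x,y} P(x,y) log₂ P(x,y). Per-cell terms -P(x,y)·log₂P(x,y):
  X=0: 0.51090, 0.29588, 0.00000, 0.37500
  X=1: 0.40260, 0.53071, 0.00997, 0.07657
  (cells with P = 0 contribute 0)
Sum of the 8 terms: H(X,Y) = 2.20163 bits

Marginal of Y (column sums):
  P(Y=0) = 0.272 + 0.144 = 0.416
  P(Y=1) = 0.082 + 0.364 = 0.446
  P(Y=2) = 0.000 + 0.001 = 0.001
  P(Y=3) = 0.125 + 0.012 = 0.137
H(Y) = -[0.416·log₂(0.416) + 0.446·log₂(0.446) + 0.001·log₂(0.001) + 0.137·log₂(0.137)]
  = 0.52638 + 0.51954 + 0.00997 + 0.39288 = 1.44877 bits

H(X|Y) = H(X,Y) - H(Y) = 2.20163 - 1.44877 = 0.7529 bits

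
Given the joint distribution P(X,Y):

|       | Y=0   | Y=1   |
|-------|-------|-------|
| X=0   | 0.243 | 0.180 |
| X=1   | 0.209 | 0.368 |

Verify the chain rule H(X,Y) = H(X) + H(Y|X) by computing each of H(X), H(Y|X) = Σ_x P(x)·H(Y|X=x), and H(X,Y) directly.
H(X) = 0.9828 bits, H(Y|X) = 0.9612 bits, H(X,Y) = 1.9440 bits

Marginal of X (row sums):
  P(X=0) = 0.243 + 0.180 = 0.423
  P(X=1) = 0.209 + 0.368 = 0.577
H(X) = -[0.423·log₂(0.423) + 0.577·log₂(0.577)]
  = 0.52506 + 0.45777 = 0.9828 bits

H(Y|X) = Σ_x P(x)·H(Y|X=x):
  X=0: P(X=0) = 0.423, P(Y|X=0) = (27/47, 20/47) → H(Y|X=0) = 0.98394
  X=1: P(X=1) = 0.577, P(Y|X=1) = (209/577, 368/577) → H(Y|X=1) = 0.94451
H(Y|X) = 0.423·0.98394 + 0.577·0.94451 = 0.9612 bits

H(X,Y) = -Σ_{x,y} P(x,y) log₂ P(x,y). Per-cell terms -P(x,y)·log₂P(x,y):
  X=0: 0.49596, 0.44531
  X=1: 0.47201, 0.53074
Sum of the 4 terms: H(X,Y) = 1.9440 bits

Chain rule check:
  H(X) + H(Y|X) = 0.9828 + 0.9612 = 1.9440 bits
  H(X,Y) = 1.9440 bits
✓ Chain rule verified.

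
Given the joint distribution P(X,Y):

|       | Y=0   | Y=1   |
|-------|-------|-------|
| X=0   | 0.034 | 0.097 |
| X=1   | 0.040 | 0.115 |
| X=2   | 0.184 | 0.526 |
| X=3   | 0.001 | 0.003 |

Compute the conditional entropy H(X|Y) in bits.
1.1837 bits

H(X|Y) = H(X,Y) - H(Y)

H(X,Y) = -Σ_{x,y} P(x,y) log₂ P(x,y). Per-cell terms -P(x,y)·log₂P(x,y):
  X=0: 0.16586, 0.32649
  X=1: 0.18575, 0.35883
  X=2: 0.44937, 0.48753
  X=3: 0.00997, 0.02514
Sum of the 8 terms: H(X,Y) = 2.0089 bits

Marginal of Y (column sums):
  P(Y=0) = 0.034 + 0.040 + 0.184 + 0.001 = 0.259
  P(Y=1) = 0.097 + 0.115 + 0.526 + 0.003 = 0.741
H(Y) = -[0.259·log₂(0.259) + 0.741·log₂(0.741)]
  = 0.50478 + 0.32045 = 0.8252 bits

H(X|Y) = H(X,Y) - H(Y) = 2.0089 - 0.8252 = 1.1837 bits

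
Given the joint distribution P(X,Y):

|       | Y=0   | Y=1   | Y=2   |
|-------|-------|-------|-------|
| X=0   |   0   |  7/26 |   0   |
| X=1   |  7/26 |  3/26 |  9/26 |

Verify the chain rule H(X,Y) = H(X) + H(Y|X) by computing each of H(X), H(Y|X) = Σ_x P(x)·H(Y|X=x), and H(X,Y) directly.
H(X) = 0.8404 bits, H(Y|X) = 1.0683 bits, H(X,Y) = 1.9086 bits

Marginal of X (row sums):
  P(X=0) = 0 + 7/26 + 0 = 7/26
  P(X=1) = 7/26 + 3/26 + 9/26 = 19/26
H(X) = -[(7/26)·log₂(7/26) + (19/26)·log₂(19/26)]
  = 0.50968 + 0.33068 = 0.8404 bits

H(Y|X) = Σ_x P(x)·H(Y|X=x):
  X=0: P(X=0) = 7/26, P(Y|X=0) = (0, 1, 0) → H(Y|X=0) = 0.00000
  X=1: P(X=1) = 19/26, P(Y|X=1) = (7/19, 3/19, 9/19) → H(Y|X=1) = 1.46184
H(Y|X) = (7/26)·0.00000 + (19/26)·1.46184 = 1.0683 bits

H(X,Y) = -Σ_{x,y} P(x,y) log₂ P(x,y). Per-cell terms -P(x,y)·log₂P(x,y):
  X=0: 0.00000, 0.50968, 0.00000
  X=1: 0.50968, 0.35948, 0.52979
  (cells with P = 0 contribute 0)
Sum of the 6 terms: H(X,Y) = 1.9086 bits

Chain rule check:
  H(X) + H(Y|X) = 0.8404 + 1.0683 = 1.9087 bits
  H(X,Y) = 1.9086 bits
✓ Chain rule verified (Δ = 0.0001 is 4-dp rounding noise: each of the three values was rounded independently).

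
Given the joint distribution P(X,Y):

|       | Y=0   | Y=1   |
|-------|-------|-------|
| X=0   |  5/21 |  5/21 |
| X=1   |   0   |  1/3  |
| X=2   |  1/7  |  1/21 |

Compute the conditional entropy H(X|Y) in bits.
1.1657 bits

H(X|Y) = H(X,Y) - H(Y)

H(X,Y) = -Σ_{x,y} P(x,y) log₂ P(x,y). Per-cell terms -P(x,y)·log₂P(x,y):
  X=0: 0.4929, 0.4929
  X=1: 0.0000, 0.5283
  X=2: 0.4011, 0.2092
  (cells with P = 0 contribute 0)
Sum of the 6 terms: H(X,Y) = 2.1244 bits

Marginal of Y (column sums):
  P(Y=0) = 5/21 + 0 + 1/7 = 8/21
  P(Y=1) = 5/21 + 1/3 + 1/21 = 13/21
H(Y) = -[(8/21)·log₂(8/21) + (13/21)·log₂(13/21)]
  = 0.5304 + 0.4283 = 0.9587 bits

H(X|Y) = H(X,Y) - H(Y) = 2.1244 - 0.9587 = 1.1657 bits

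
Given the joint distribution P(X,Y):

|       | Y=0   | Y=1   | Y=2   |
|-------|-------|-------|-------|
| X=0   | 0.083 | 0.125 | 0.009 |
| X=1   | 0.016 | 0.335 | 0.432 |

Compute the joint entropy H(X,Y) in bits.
1.8813 bits

H(X,Y) = -Σ_{x,y} P(x,y) log₂ P(x,y). Per-cell terms -P(x,y)·log₂P(x,y):
  X=0: 0.29803, 0.37500, 0.06116
  X=1: 0.09545, 0.52855, 0.52311
Sum of the 6 terms: H(X,Y) = 1.8813 bits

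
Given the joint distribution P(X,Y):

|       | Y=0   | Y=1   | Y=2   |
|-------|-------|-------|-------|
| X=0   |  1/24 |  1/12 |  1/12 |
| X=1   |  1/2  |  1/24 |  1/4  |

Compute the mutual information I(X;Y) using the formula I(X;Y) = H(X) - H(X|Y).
0.1411 bits

I(X;Y) = H(X) - H(X|Y)

Marginal of X (row sums):
  P(X=0) = 1/24 + 1/12 + 1/12 = 5/24
  P(X=1) = 1/2 + 1/24 + 1/4 = 19/24
H(X) = -[(5/24)·log₂(5/24) + (19/24)·log₂(19/24)]
  = 0.471466 + 0.266819 = 0.738285 bits

Marginal of Y (column sums):
  P(Y=0) = 1/24 + 1/2 = 13/24
  P(Y=1) = 1/12 + 1/24 = 1/8
  P(Y=2) = 1/12 + 1/4 = 1/3
H(X|Y) = Σ_y P(y)·H(X|Y=y):
  Y=0: P(Y=0) = 13/24, P(X|Y=0) = (1/13, 12/13) → H(X|Y=0) = 0.391244
  Y=1: P(Y=1) = 1/8, P(X|Y=1) = (2/3, 1/3) → H(X|Y=1) = 0.918296
  Y=2: P(Y=2) = 1/3, P(X|Y=2) = (1/4, 3/4) → H(X|Y=2) = 0.811278
H(X|Y) = (13/24)·0.391244 + (1/8)·0.918296 + (1/3)·0.811278 = 0.597137 bits

I(X;Y) = H(X) - H(X|Y) = 0.738285 - 0.597137 = 0.1411 bits

Cross-check via I(X;Y) = H(X) + H(Y) - H(X,Y): computing H(Y) from the column sums and H(X,Y) from the 6 cells in the same way gives H(Y) = 1.382437 bits and H(X,Y) = 1.979574 bits, so
I(X;Y) = 0.738285 + 1.382437 - 1.979574 = 0.1411 bits ✓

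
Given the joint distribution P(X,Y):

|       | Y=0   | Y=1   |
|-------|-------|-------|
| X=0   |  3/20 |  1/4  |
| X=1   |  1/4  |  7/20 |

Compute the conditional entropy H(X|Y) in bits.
0.9697 bits

H(X|Y) = H(X,Y) - H(Y)

H(X,Y) = -Σ_{x,y} P(x,y) log₂ P(x,y). Per-cell terms -P(x,y)·log₂P(x,y):
  X=0: 0.410545, 0.500000
  X=1: 0.500000, 0.530101
Sum of the 4 terms: H(X,Y) = 1.94065 bits

Marginal of Y (column sums):
  P(Y=0) = 3/20 + 1/4 = 2/5
  P(Y=1) = 1/4 + 7/20 = 3/5
H(Y) = -[(2/5)·log₂(2/5) + (3/5)·log₂(3/5)]
  = 0.528771 + 0.442179 = 0.97095 bits

H(X|Y) = H(X,Y) - H(Y) = 1.94065 - 0.97095 = 0.9697 bits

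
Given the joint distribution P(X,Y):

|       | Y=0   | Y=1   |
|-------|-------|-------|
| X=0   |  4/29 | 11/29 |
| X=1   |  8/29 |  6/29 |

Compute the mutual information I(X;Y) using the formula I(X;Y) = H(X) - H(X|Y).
0.0701 bits

I(X;Y) = H(X) - H(X|Y)

Marginal of X (row sums):
  P(X=0) = 4/29 + 11/29 = 15/29
  P(X=1) = 8/29 + 6/29 = 14/29
H(X) = -[(15/29)·log₂(15/29) + (14/29)·log₂(14/29)]
  = 0.49194 + 0.50720 = 0.99914 bits

Marginal of Y (column sums):
  P(Y=0) = 4/29 + 8/29 = 12/29
  P(Y=1) = 11/29 + 6/29 = 17/29
H(X|Y) = Σ_y P(y)·H(X|Y=y):
  Y=0: P(Y=0) = 12/29, P(X|Y=0) = (1/3, 2/3) → H(X|Y=0) = 0.91830
  Y=1: P(Y=1) = 17/29, P(X|Y=1) = (11/17, 6/17) → H(X|Y=1) = 0.93667
H(X|Y) = (12/29)·0.91830 + (17/29)·0.93667 = 0.92907 bits

I(X;Y) = H(X) - H(X|Y) = 0.99914 - 0.92907 = 0.0701 bits

Cross-check via I(X;Y) = H(X) + H(Y) - H(X,Y): computing H(Y) from the column sums and H(X,Y) from the 4 cells in the same way gives H(Y) = 0.97845 bits and H(X,Y) = 1.90751 bits, so
I(X;Y) = 0.99914 + 0.97845 - 1.90751 = 0.0701 bits ✓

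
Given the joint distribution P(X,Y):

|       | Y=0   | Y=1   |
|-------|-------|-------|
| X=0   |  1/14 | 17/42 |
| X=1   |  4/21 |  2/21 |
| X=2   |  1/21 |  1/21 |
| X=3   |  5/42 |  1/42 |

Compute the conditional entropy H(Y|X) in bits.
0.7409 bits

H(Y|X) = H(X,Y) - H(X)

H(X,Y) = -Σ_{x,y} P(x,y) log₂ P(x,y). Per-cell terms -P(x,y)·log₂P(x,y):
  X=0: 0.27195, 0.52816
  X=1: 0.45568, 0.32308
  X=2: 0.20916, 0.20916
  X=3: 0.36552, 0.12839
Sum of the 8 terms: H(X,Y) = 2.4911 bits

Marginal of X (row sums):
  P(X=0) = 1/14 + 17/42 = 10/21
  P(X=1) = 4/21 + 2/21 = 2/7
  P(X=2) = 1/21 + 1/21 = 2/21
  P(X=3) = 5/42 + 1/42 = 1/7
H(X) = -[(10/21)·log₂(10/21) + (2/7)·log₂(2/7) + (2/21)·log₂(2/21) + (1/7)·log₂(1/7)]
  = 0.50971 + 0.51639 + 0.32308 + 0.40105 = 1.7502 bits

H(Y|X) = H(X,Y) - H(X) = 2.4911 - 1.7502 = 0.7409 bits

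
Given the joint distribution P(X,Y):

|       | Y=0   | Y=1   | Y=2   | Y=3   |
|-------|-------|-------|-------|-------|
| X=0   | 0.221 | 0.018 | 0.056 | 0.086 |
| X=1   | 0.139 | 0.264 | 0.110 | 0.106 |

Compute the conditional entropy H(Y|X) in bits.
1.7606 bits

H(Y|X) = H(X,Y) - H(X)

H(X,Y) = -Σ_{x,y} P(x,y) log₂ P(x,y). Per-cell terms -P(x,y)·log₂P(x,y):
  X=0: 0.481312, 0.104325, 0.232872, 0.304399
  X=1: 0.395711, 0.507247, 0.350287, 0.343214
Sum of the 8 terms: H(X,Y) = 2.719367 bits

Marginal of X (row sums):
  P(X=0) = 0.221 + 0.018 + 0.056 + 0.086 = 0.381
  P(X=1) = 0.139 + 0.264 + 0.110 + 0.106 = 0.619
H(X) = -[0.381·log₂(0.381) + 0.619·log₂(0.619)]
  = 0.530404 + 0.428341 = 0.958745 bits

H(Y|X) = H(X,Y) - H(X) = 2.719367 - 0.958745 = 1.7606 bits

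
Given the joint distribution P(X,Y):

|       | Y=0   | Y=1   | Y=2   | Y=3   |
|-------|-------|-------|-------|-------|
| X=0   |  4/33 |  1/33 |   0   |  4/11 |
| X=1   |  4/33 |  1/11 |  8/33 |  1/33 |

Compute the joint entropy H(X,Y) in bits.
2.3846 bits

H(X,Y) = -Σ_{x,y} P(x,y) log₂ P(x,y). Per-cell terms -P(x,y)·log₂P(x,y):
  X=0: 0.3690, 0.1529, 0.0000, 0.5307
  X=1: 0.3690, 0.3145, 0.4956, 0.1529
  (cells with P = 0 contribute 0)
Sum of the 8 terms: H(X,Y) = 2.3846 bits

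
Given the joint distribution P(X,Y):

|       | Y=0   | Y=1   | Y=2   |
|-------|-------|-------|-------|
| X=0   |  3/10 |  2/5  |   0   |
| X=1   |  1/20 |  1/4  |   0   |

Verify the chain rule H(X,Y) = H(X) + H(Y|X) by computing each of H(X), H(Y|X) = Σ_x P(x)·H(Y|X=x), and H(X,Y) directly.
H(X) = 0.8813 bits, H(Y|X) = 0.8847 bits, H(X,Y) = 1.7660 bits

Marginal of X (row sums):
  P(X=0) = 3/10 + 2/5 + 0 = 7/10
  P(X=1) = 1/20 + 1/4 + 0 = 3/10
H(X) = -[(7/10)·log₂(7/10) + (3/10)·log₂(3/10)]
  = 0.36020 + 0.52109 = 0.8813 bits

H(Y|X) = Σ_x P(x)·H(Y|X=x):
  X=0: P(X=0) = 7/10, P(Y|X=0) = (3/7, 4/7, 0) → H(Y|X=0) = 0.98523
  X=1: P(X=1) = 3/10, P(Y|X=1) = (1/6, 5/6, 0) → H(Y|X=1) = 0.65002
H(Y|X) = (7/10)·0.98523 + (3/10)·0.65002 = 0.8847 bits

H(X,Y) = -Σ_{x,y} P(x,y) log₂ P(x,y). Per-cell terms -P(x,y)·log₂P(x,y):
  X=0: 0.52109, 0.52877, 0.00000
  X=1: 0.21610, 0.50000, 0.00000
  (cells with P = 0 contribute 0)
Sum of the 6 terms: H(X,Y) = 1.7660 bits

Chain rule check:
  H(X) + H(Y|X) = 0.8813 + 0.8847 = 1.7660 bits
  H(X,Y) = 1.7660 bits
✓ Chain rule verified.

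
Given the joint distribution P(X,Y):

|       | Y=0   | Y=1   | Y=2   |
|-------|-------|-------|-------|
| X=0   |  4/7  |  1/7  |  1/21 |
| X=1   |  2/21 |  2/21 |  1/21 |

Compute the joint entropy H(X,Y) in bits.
1.9269 bits

H(X,Y) = -Σ_{x,y} P(x,y) log₂ P(x,y). Per-cell terms -P(x,y)·log₂P(x,y):
  X=0: 0.46135, 0.40105, 0.20916
  X=1: 0.32308, 0.32308, 0.20916
Sum of the 6 terms: H(X,Y) = 1.9269 bits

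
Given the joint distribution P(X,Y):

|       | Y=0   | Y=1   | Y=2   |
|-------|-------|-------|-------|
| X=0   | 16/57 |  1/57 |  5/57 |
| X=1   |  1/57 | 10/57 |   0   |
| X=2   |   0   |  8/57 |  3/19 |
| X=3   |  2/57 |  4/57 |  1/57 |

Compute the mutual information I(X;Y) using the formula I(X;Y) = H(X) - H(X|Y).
0.6171 bits

I(X;Y) = H(X) - H(X|Y)

Marginal of X (row sums):
  P(X=0) = 16/57 + 1/57 + 5/57 = 22/57
  P(X=1) = 1/57 + 10/57 + 0 = 11/57
  P(X=2) = 0 + 8/57 + 3/19 = 17/57
  P(X=3) = 2/57 + 4/57 + 1/57 = 7/57
H(X) = -[(22/57)·log₂(22/57) + (11/57)·log₂(11/57) + (17/57)·log₂(17/57) + (7/57)·log₂(7/57)]
  = 0.530107 + 0.458036 + 0.520566 + 0.371557 = 1.880266 bits

Marginal of Y (column sums):
  P(Y=0) = 16/57 + 1/57 + 0 + 2/57 = 1/3
  P(Y=1) = 1/57 + 10/57 + 8/57 + 4/57 = 23/57
  P(Y=2) = 5/57 + 0 + 3/19 + 1/57 = 5/19
H(X|Y) = Σ_y P(y)·H(X|Y=y):
  Y=0: P(Y=0) = 1/3, P(X|Y=0) = (16/19, 1/19, 0, 2/19) → H(X|Y=0) = 0.774243
  Y=1: P(Y=1) = 23/57, P(X|Y=1) = (1/23, 10/23, 8/23, 4/23) → H(X|Y=1) = 1.687941
  Y=2: P(Y=2) = 5/19, P(X|Y=2) = (1/3, 0, 3/5, 1/15) → H(X|Y=2) = 1.230960
H(X|Y) = (1/3)·0.774243 + (23/57)·1.687941 + (5/19)·1.230960 = 1.263117 bits

I(X;Y) = H(X) - H(X|Y) = 1.880266 - 1.263117 = 0.6171 bits

Cross-check via I(X;Y) = H(X) + H(Y) - H(X,Y): computing H(Y) from the column sums and H(X,Y) from the 12 cells in the same way gives H(Y) = 1.563488 bits and H(X,Y) = 2.826605 bits, so
I(X;Y) = 1.880266 + 1.563488 - 2.826605 = 0.6171 bits ✓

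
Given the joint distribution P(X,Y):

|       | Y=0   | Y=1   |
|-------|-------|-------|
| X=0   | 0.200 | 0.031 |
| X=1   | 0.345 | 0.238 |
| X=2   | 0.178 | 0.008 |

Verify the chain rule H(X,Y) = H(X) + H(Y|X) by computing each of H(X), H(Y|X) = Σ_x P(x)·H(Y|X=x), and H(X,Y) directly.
H(X) = 1.3935 bits, H(Y|X) = 0.7478 bits, H(X,Y) = 2.1413 bits

Marginal of X (row sums):
  P(X=0) = 0.200 + 0.031 = 0.231
  P(X=1) = 0.345 + 0.238 = 0.583
  P(X=2) = 0.178 + 0.008 = 0.186
H(X) = -[0.231·log₂(0.231) + 0.583·log₂(0.583) + 0.186·log₂(0.186)]
  = 0.4883 + 0.4538 + 0.4514 = 1.3935 bits

H(Y|X) = Σ_x P(x)·H(Y|X=x):
  X=0: P(X=0) = 0.231, P(Y|X=0) = (200/231, 31/231) → H(Y|X=0) = 0.5688
  X=1: P(X=1) = 0.583, P(Y|X=1) = (345/583, 238/583) → H(Y|X=1) = 0.9756
  X=2: P(X=2) = 0.186, P(Y|X=2) = (89/93, 4/93) → H(Y|X=2) = 0.2559
H(Y|X) = 0.231·0.5688 + 0.583·0.9756 + 0.186·0.2559 = 0.7478 bits

H(X,Y) = -Σ_{x,y} P(x,y) log₂ P(x,y). Per-cell terms -P(x,y)·log₂P(x,y):
  X=0: 0.4644, 0.1554
  X=1: 0.5297, 0.4929
  X=2: 0.4432, 0.0557
Sum of the 6 terms: H(X,Y) = 2.1413 bits

Chain rule check:
  H(X) + H(Y|X) = 1.3935 + 0.7478 = 2.1413 bits
  H(X,Y) = 2.1413 bits
✓ Chain rule verified.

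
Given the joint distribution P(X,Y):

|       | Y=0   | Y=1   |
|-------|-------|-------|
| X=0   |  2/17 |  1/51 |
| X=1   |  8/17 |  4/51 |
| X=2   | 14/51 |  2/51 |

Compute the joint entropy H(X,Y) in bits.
1.9694 bits

H(X,Y) = -Σ_{x,y} P(x,y) log₂ P(x,y). Per-cell terms -P(x,y)·log₂P(x,y):
  X=0: 0.36323, 0.11122
  X=1: 0.51175, 0.28803
  X=2: 0.51198, 0.18323
Sum of the 6 terms: H(X,Y) = 1.9694 bits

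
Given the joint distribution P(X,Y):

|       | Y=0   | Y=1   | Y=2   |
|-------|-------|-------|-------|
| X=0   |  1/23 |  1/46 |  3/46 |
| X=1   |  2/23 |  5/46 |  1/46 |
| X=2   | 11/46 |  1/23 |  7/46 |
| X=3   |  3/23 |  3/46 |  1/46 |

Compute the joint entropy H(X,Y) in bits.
3.2119 bits

H(X,Y) = -Σ_{x,y} P(x,y) log₂ P(x,y). Per-cell terms -P(x,y)·log₂P(x,y):
  X=0: 0.196677, 0.120077, 0.256865
  X=1: 0.306397, 0.348004, 0.120077
  X=2: 0.493596, 0.196677, 0.413336
  X=3: 0.383296, 0.256865, 0.120077
Sum of the 12 terms: H(X,Y) = 3.2119 bits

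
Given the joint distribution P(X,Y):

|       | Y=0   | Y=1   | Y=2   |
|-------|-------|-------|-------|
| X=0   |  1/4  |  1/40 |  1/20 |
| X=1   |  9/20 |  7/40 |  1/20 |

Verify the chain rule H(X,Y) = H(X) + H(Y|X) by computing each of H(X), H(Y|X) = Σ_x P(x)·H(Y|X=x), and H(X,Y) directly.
H(X) = 0.9097 bits, H(Y|X) = 1.1140 bits, H(X,Y) = 2.0237 bits

Marginal of X (row sums):
  P(X=0) = 1/4 + 1/40 + 1/20 = 13/40
  P(X=1) = 9/20 + 7/40 + 1/20 = 27/40
H(X) = -[(13/40)·log₂(13/40) + (27/40)·log₂(27/40)]
  = 0.52698 + 0.38275 = 0.9097 bits

H(Y|X) = Σ_x P(x)·H(Y|X=x):
  X=0: P(X=0) = 13/40, P(Y|X=0) = (10/13, 1/13, 2/13) → H(Y|X=0) = 0.99126
  X=1: P(X=1) = 27/40, P(Y|X=1) = (2/3, 7/27, 2/27) → H(Y|X=1) = 1.17303
H(Y|X) = (13/40)·0.99126 + (27/40)·1.17303 = 1.1140 bits

H(X,Y) = -Σ_{x,y} P(x,y) log₂ P(x,y). Per-cell terms -P(x,y)·log₂P(x,y):
  X=0: 0.50000, 0.13305, 0.21610
  X=1: 0.51840, 0.44005, 0.21610
Sum of the 6 terms: H(X,Y) = 2.0237 bits

Chain rule check:
  H(X) + H(Y|X) = 0.9097 + 1.1140 = 2.0237 bits
  H(X,Y) = 2.0237 bits
✓ Chain rule verified.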